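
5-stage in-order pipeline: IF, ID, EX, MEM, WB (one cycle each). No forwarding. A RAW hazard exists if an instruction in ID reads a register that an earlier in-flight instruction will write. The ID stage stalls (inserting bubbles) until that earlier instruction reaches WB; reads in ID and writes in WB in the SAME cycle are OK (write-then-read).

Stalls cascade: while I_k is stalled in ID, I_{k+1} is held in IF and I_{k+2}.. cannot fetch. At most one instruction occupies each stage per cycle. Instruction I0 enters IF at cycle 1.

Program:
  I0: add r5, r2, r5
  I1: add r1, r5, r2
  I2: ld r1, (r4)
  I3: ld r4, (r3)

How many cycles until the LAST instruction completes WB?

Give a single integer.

I0 add r5 <- r2,r5: IF@1 ID@2 stall=0 (-) EX@3 MEM@4 WB@5
I1 add r1 <- r5,r2: IF@2 ID@3 stall=2 (RAW on I0.r5 (WB@5)) EX@6 MEM@7 WB@8
I2 ld r1 <- r4: IF@3 ID@6 stall=0 (-) EX@7 MEM@8 WB@9
I3 ld r4 <- r3: IF@6 ID@7 stall=0 (-) EX@8 MEM@9 WB@10

Answer: 10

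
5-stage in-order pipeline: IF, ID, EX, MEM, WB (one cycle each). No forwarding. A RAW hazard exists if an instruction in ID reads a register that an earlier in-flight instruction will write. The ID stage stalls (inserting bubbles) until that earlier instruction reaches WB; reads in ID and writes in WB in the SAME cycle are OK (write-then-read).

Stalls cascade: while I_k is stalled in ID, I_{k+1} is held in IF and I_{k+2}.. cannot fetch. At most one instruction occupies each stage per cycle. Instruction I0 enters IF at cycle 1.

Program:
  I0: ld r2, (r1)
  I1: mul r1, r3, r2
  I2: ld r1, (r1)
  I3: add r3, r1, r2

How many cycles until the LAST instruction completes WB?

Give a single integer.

Answer: 14

Derivation:
I0 ld r2 <- r1: IF@1 ID@2 stall=0 (-) EX@3 MEM@4 WB@5
I1 mul r1 <- r3,r2: IF@2 ID@3 stall=2 (RAW on I0.r2 (WB@5)) EX@6 MEM@7 WB@8
I2 ld r1 <- r1: IF@3 ID@6 stall=2 (RAW on I1.r1 (WB@8)) EX@9 MEM@10 WB@11
I3 add r3 <- r1,r2: IF@6 ID@9 stall=2 (RAW on I2.r1 (WB@11)) EX@12 MEM@13 WB@14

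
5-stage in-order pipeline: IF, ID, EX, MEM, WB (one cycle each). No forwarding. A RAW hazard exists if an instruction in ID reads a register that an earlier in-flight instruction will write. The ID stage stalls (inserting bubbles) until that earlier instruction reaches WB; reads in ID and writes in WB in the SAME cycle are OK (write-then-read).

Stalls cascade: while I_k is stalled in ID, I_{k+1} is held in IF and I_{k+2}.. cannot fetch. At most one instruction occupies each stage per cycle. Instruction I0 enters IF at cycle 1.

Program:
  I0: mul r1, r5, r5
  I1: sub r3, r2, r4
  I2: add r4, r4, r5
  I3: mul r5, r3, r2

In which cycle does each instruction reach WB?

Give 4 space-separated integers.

I0 mul r1 <- r5,r5: IF@1 ID@2 stall=0 (-) EX@3 MEM@4 WB@5
I1 sub r3 <- r2,r4: IF@2 ID@3 stall=0 (-) EX@4 MEM@5 WB@6
I2 add r4 <- r4,r5: IF@3 ID@4 stall=0 (-) EX@5 MEM@6 WB@7
I3 mul r5 <- r3,r2: IF@4 ID@5 stall=1 (RAW on I1.r3 (WB@6)) EX@7 MEM@8 WB@9

Answer: 5 6 7 9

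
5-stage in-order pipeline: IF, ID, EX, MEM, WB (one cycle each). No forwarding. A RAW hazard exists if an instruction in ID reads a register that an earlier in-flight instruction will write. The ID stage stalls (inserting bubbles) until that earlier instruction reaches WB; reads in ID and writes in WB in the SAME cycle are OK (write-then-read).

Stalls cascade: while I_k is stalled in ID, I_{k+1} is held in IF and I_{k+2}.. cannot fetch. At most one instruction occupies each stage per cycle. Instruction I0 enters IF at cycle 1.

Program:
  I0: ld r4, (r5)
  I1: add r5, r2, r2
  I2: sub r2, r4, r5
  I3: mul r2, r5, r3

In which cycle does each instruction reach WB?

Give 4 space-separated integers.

I0 ld r4 <- r5: IF@1 ID@2 stall=0 (-) EX@3 MEM@4 WB@5
I1 add r5 <- r2,r2: IF@2 ID@3 stall=0 (-) EX@4 MEM@5 WB@6
I2 sub r2 <- r4,r5: IF@3 ID@4 stall=2 (RAW on I1.r5 (WB@6)) EX@7 MEM@8 WB@9
I3 mul r2 <- r5,r3: IF@4 ID@7 stall=0 (-) EX@8 MEM@9 WB@10

Answer: 5 6 9 10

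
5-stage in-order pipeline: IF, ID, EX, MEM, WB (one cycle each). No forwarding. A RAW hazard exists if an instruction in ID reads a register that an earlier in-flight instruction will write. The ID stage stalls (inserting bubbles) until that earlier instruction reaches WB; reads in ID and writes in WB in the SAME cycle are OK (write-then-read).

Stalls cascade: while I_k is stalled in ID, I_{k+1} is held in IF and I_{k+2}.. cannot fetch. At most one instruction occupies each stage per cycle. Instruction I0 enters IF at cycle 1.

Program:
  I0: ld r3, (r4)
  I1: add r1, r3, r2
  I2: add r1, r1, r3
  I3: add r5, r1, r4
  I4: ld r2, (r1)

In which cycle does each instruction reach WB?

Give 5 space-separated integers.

Answer: 5 8 11 14 15

Derivation:
I0 ld r3 <- r4: IF@1 ID@2 stall=0 (-) EX@3 MEM@4 WB@5
I1 add r1 <- r3,r2: IF@2 ID@3 stall=2 (RAW on I0.r3 (WB@5)) EX@6 MEM@7 WB@8
I2 add r1 <- r1,r3: IF@3 ID@6 stall=2 (RAW on I1.r1 (WB@8)) EX@9 MEM@10 WB@11
I3 add r5 <- r1,r4: IF@6 ID@9 stall=2 (RAW on I2.r1 (WB@11)) EX@12 MEM@13 WB@14
I4 ld r2 <- r1: IF@9 ID@12 stall=0 (-) EX@13 MEM@14 WB@15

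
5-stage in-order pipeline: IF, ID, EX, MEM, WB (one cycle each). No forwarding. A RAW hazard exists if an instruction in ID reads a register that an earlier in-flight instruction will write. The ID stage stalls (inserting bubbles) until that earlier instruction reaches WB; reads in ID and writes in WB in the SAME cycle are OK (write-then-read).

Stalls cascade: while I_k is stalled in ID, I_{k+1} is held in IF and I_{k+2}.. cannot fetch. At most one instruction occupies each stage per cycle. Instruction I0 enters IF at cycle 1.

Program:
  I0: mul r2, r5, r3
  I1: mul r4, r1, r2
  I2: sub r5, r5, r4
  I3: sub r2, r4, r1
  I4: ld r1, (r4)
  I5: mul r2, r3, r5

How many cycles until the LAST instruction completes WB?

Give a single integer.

Answer: 14

Derivation:
I0 mul r2 <- r5,r3: IF@1 ID@2 stall=0 (-) EX@3 MEM@4 WB@5
I1 mul r4 <- r1,r2: IF@2 ID@3 stall=2 (RAW on I0.r2 (WB@5)) EX@6 MEM@7 WB@8
I2 sub r5 <- r5,r4: IF@3 ID@6 stall=2 (RAW on I1.r4 (WB@8)) EX@9 MEM@10 WB@11
I3 sub r2 <- r4,r1: IF@6 ID@9 stall=0 (-) EX@10 MEM@11 WB@12
I4 ld r1 <- r4: IF@9 ID@10 stall=0 (-) EX@11 MEM@12 WB@13
I5 mul r2 <- r3,r5: IF@10 ID@11 stall=0 (-) EX@12 MEM@13 WB@14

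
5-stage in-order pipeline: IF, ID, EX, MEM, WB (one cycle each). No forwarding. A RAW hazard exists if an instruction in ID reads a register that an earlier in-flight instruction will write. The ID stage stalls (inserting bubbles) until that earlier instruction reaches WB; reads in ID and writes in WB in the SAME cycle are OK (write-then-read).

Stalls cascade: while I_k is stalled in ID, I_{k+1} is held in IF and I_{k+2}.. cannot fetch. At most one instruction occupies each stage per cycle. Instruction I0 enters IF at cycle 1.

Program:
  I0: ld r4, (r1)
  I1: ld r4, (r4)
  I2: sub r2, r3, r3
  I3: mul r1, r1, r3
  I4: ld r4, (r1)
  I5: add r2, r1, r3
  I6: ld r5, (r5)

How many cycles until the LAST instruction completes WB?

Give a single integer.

I0 ld r4 <- r1: IF@1 ID@2 stall=0 (-) EX@3 MEM@4 WB@5
I1 ld r4 <- r4: IF@2 ID@3 stall=2 (RAW on I0.r4 (WB@5)) EX@6 MEM@7 WB@8
I2 sub r2 <- r3,r3: IF@3 ID@6 stall=0 (-) EX@7 MEM@8 WB@9
I3 mul r1 <- r1,r3: IF@6 ID@7 stall=0 (-) EX@8 MEM@9 WB@10
I4 ld r4 <- r1: IF@7 ID@8 stall=2 (RAW on I3.r1 (WB@10)) EX@11 MEM@12 WB@13
I5 add r2 <- r1,r3: IF@8 ID@11 stall=0 (-) EX@12 MEM@13 WB@14
I6 ld r5 <- r5: IF@11 ID@12 stall=0 (-) EX@13 MEM@14 WB@15

Answer: 15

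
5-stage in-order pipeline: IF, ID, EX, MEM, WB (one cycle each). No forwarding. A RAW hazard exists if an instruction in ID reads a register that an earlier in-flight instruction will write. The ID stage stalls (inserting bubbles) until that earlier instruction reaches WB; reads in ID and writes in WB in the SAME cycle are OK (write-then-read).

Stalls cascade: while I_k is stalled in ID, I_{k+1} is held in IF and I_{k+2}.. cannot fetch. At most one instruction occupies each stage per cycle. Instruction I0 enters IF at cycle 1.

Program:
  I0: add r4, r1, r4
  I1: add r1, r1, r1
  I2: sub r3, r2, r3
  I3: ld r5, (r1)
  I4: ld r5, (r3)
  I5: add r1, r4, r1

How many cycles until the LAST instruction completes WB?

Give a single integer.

I0 add r4 <- r1,r4: IF@1 ID@2 stall=0 (-) EX@3 MEM@4 WB@5
I1 add r1 <- r1,r1: IF@2 ID@3 stall=0 (-) EX@4 MEM@5 WB@6
I2 sub r3 <- r2,r3: IF@3 ID@4 stall=0 (-) EX@5 MEM@6 WB@7
I3 ld r5 <- r1: IF@4 ID@5 stall=1 (RAW on I1.r1 (WB@6)) EX@7 MEM@8 WB@9
I4 ld r5 <- r3: IF@5 ID@7 stall=0 (-) EX@8 MEM@9 WB@10
I5 add r1 <- r4,r1: IF@7 ID@8 stall=0 (-) EX@9 MEM@10 WB@11

Answer: 11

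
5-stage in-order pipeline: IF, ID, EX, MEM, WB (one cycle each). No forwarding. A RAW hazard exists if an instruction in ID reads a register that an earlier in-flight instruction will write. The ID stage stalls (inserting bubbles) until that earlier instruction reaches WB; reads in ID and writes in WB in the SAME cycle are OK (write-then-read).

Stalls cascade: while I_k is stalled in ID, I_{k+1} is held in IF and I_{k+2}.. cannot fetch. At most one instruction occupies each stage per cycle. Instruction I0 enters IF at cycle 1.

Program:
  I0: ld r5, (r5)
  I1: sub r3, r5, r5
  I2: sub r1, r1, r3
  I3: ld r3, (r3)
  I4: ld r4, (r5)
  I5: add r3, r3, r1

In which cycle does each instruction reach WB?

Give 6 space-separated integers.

I0 ld r5 <- r5: IF@1 ID@2 stall=0 (-) EX@3 MEM@4 WB@5
I1 sub r3 <- r5,r5: IF@2 ID@3 stall=2 (RAW on I0.r5 (WB@5)) EX@6 MEM@7 WB@8
I2 sub r1 <- r1,r3: IF@3 ID@6 stall=2 (RAW on I1.r3 (WB@8)) EX@9 MEM@10 WB@11
I3 ld r3 <- r3: IF@6 ID@9 stall=0 (-) EX@10 MEM@11 WB@12
I4 ld r4 <- r5: IF@9 ID@10 stall=0 (-) EX@11 MEM@12 WB@13
I5 add r3 <- r3,r1: IF@10 ID@11 stall=1 (RAW on I3.r3 (WB@12)) EX@13 MEM@14 WB@15

Answer: 5 8 11 12 13 15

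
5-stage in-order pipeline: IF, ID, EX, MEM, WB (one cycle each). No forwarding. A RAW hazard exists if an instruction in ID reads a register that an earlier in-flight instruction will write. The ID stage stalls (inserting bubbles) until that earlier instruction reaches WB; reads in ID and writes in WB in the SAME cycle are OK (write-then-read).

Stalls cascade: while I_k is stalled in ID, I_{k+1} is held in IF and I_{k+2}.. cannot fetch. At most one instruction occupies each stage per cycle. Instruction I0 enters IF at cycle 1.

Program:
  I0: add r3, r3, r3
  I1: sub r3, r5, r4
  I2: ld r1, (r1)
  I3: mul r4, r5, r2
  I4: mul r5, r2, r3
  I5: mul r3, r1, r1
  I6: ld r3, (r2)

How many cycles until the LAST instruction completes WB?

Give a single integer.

I0 add r3 <- r3,r3: IF@1 ID@2 stall=0 (-) EX@3 MEM@4 WB@5
I1 sub r3 <- r5,r4: IF@2 ID@3 stall=0 (-) EX@4 MEM@5 WB@6
I2 ld r1 <- r1: IF@3 ID@4 stall=0 (-) EX@5 MEM@6 WB@7
I3 mul r4 <- r5,r2: IF@4 ID@5 stall=0 (-) EX@6 MEM@7 WB@8
I4 mul r5 <- r2,r3: IF@5 ID@6 stall=0 (-) EX@7 MEM@8 WB@9
I5 mul r3 <- r1,r1: IF@6 ID@7 stall=0 (-) EX@8 MEM@9 WB@10
I6 ld r3 <- r2: IF@7 ID@8 stall=0 (-) EX@9 MEM@10 WB@11

Answer: 11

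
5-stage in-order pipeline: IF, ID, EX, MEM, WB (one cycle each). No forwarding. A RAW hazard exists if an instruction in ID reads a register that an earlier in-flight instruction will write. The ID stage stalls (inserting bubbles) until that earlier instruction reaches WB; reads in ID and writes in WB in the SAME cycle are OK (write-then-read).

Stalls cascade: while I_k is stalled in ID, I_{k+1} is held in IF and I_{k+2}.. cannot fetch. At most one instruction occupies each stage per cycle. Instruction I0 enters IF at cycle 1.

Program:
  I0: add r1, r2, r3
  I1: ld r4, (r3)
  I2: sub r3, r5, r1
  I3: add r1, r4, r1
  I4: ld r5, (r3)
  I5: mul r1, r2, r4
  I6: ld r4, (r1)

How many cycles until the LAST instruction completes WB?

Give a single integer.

I0 add r1 <- r2,r3: IF@1 ID@2 stall=0 (-) EX@3 MEM@4 WB@5
I1 ld r4 <- r3: IF@2 ID@3 stall=0 (-) EX@4 MEM@5 WB@6
I2 sub r3 <- r5,r1: IF@3 ID@4 stall=1 (RAW on I0.r1 (WB@5)) EX@6 MEM@7 WB@8
I3 add r1 <- r4,r1: IF@4 ID@6 stall=0 (-) EX@7 MEM@8 WB@9
I4 ld r5 <- r3: IF@6 ID@7 stall=1 (RAW on I2.r3 (WB@8)) EX@9 MEM@10 WB@11
I5 mul r1 <- r2,r4: IF@7 ID@9 stall=0 (-) EX@10 MEM@11 WB@12
I6 ld r4 <- r1: IF@9 ID@10 stall=2 (RAW on I5.r1 (WB@12)) EX@13 MEM@14 WB@15

Answer: 15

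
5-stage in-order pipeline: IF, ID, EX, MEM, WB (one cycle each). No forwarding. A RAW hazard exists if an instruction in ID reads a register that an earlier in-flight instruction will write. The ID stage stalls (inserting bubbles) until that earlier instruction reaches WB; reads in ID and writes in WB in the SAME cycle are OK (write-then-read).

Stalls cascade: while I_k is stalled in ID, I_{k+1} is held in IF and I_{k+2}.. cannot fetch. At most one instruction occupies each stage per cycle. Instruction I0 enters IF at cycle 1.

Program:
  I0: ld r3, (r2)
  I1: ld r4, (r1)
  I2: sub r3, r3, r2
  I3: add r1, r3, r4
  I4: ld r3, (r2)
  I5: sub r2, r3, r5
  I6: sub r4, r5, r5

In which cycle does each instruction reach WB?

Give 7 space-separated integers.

I0 ld r3 <- r2: IF@1 ID@2 stall=0 (-) EX@3 MEM@4 WB@5
I1 ld r4 <- r1: IF@2 ID@3 stall=0 (-) EX@4 MEM@5 WB@6
I2 sub r3 <- r3,r2: IF@3 ID@4 stall=1 (RAW on I0.r3 (WB@5)) EX@6 MEM@7 WB@8
I3 add r1 <- r3,r4: IF@4 ID@6 stall=2 (RAW on I2.r3 (WB@8)) EX@9 MEM@10 WB@11
I4 ld r3 <- r2: IF@6 ID@9 stall=0 (-) EX@10 MEM@11 WB@12
I5 sub r2 <- r3,r5: IF@9 ID@10 stall=2 (RAW on I4.r3 (WB@12)) EX@13 MEM@14 WB@15
I6 sub r4 <- r5,r5: IF@10 ID@13 stall=0 (-) EX@14 MEM@15 WB@16

Answer: 5 6 8 11 12 15 16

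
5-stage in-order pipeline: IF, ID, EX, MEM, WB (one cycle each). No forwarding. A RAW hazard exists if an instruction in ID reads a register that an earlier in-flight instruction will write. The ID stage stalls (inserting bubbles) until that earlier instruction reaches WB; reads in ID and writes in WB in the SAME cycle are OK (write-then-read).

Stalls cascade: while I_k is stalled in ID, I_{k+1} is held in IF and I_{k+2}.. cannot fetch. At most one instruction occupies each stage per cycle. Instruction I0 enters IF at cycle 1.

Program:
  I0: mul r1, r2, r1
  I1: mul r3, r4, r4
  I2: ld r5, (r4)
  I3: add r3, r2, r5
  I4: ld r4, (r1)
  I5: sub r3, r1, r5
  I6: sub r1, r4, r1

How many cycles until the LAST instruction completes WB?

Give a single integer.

Answer: 14

Derivation:
I0 mul r1 <- r2,r1: IF@1 ID@2 stall=0 (-) EX@3 MEM@4 WB@5
I1 mul r3 <- r4,r4: IF@2 ID@3 stall=0 (-) EX@4 MEM@5 WB@6
I2 ld r5 <- r4: IF@3 ID@4 stall=0 (-) EX@5 MEM@6 WB@7
I3 add r3 <- r2,r5: IF@4 ID@5 stall=2 (RAW on I2.r5 (WB@7)) EX@8 MEM@9 WB@10
I4 ld r4 <- r1: IF@5 ID@8 stall=0 (-) EX@9 MEM@10 WB@11
I5 sub r3 <- r1,r5: IF@8 ID@9 stall=0 (-) EX@10 MEM@11 WB@12
I6 sub r1 <- r4,r1: IF@9 ID@10 stall=1 (RAW on I4.r4 (WB@11)) EX@12 MEM@13 WB@14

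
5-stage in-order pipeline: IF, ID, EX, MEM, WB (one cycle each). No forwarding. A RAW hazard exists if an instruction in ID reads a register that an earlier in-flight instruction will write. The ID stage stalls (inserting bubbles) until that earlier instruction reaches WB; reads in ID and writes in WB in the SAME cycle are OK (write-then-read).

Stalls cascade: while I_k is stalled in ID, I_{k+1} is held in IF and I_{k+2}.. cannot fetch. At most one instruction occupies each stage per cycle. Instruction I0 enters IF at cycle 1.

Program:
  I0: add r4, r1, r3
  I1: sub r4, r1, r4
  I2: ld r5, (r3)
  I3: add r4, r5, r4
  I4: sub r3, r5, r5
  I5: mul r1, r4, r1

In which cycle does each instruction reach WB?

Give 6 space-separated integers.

I0 add r4 <- r1,r3: IF@1 ID@2 stall=0 (-) EX@3 MEM@4 WB@5
I1 sub r4 <- r1,r4: IF@2 ID@3 stall=2 (RAW on I0.r4 (WB@5)) EX@6 MEM@7 WB@8
I2 ld r5 <- r3: IF@3 ID@6 stall=0 (-) EX@7 MEM@8 WB@9
I3 add r4 <- r5,r4: IF@6 ID@7 stall=2 (RAW on I2.r5 (WB@9)) EX@10 MEM@11 WB@12
I4 sub r3 <- r5,r5: IF@7 ID@10 stall=0 (-) EX@11 MEM@12 WB@13
I5 mul r1 <- r4,r1: IF@10 ID@11 stall=1 (RAW on I3.r4 (WB@12)) EX@13 MEM@14 WB@15

Answer: 5 8 9 12 13 15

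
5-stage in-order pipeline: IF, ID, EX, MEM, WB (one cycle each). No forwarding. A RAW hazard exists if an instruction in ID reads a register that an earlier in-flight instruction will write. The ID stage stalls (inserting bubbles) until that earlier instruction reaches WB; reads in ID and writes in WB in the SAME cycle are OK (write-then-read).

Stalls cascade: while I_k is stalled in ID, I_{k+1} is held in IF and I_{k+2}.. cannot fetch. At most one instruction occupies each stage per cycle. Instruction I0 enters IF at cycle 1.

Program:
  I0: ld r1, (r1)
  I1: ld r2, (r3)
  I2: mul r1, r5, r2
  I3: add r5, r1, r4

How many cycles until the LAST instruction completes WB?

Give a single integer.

I0 ld r1 <- r1: IF@1 ID@2 stall=0 (-) EX@3 MEM@4 WB@5
I1 ld r2 <- r3: IF@2 ID@3 stall=0 (-) EX@4 MEM@5 WB@6
I2 mul r1 <- r5,r2: IF@3 ID@4 stall=2 (RAW on I1.r2 (WB@6)) EX@7 MEM@8 WB@9
I3 add r5 <- r1,r4: IF@4 ID@7 stall=2 (RAW on I2.r1 (WB@9)) EX@10 MEM@11 WB@12

Answer: 12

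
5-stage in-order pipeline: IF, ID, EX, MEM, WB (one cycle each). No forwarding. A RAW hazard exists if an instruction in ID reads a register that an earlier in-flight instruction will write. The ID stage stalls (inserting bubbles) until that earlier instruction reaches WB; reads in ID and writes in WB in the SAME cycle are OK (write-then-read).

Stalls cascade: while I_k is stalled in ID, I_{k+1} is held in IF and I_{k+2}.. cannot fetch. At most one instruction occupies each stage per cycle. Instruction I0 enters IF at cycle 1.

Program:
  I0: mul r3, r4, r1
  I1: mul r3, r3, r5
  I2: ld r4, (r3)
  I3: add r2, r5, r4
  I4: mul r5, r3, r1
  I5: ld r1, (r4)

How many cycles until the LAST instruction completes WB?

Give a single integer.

I0 mul r3 <- r4,r1: IF@1 ID@2 stall=0 (-) EX@3 MEM@4 WB@5
I1 mul r3 <- r3,r5: IF@2 ID@3 stall=2 (RAW on I0.r3 (WB@5)) EX@6 MEM@7 WB@8
I2 ld r4 <- r3: IF@3 ID@6 stall=2 (RAW on I1.r3 (WB@8)) EX@9 MEM@10 WB@11
I3 add r2 <- r5,r4: IF@6 ID@9 stall=2 (RAW on I2.r4 (WB@11)) EX@12 MEM@13 WB@14
I4 mul r5 <- r3,r1: IF@9 ID@12 stall=0 (-) EX@13 MEM@14 WB@15
I5 ld r1 <- r4: IF@12 ID@13 stall=0 (-) EX@14 MEM@15 WB@16

Answer: 16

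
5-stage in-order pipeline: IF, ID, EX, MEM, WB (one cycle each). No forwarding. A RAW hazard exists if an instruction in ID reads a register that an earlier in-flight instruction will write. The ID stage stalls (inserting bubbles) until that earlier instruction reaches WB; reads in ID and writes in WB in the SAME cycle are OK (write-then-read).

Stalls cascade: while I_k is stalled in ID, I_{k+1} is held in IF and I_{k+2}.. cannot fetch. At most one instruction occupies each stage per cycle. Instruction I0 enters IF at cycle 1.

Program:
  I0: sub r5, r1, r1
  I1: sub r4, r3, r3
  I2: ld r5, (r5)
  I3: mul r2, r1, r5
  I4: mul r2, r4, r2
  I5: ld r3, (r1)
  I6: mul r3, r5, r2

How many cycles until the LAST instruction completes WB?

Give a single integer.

I0 sub r5 <- r1,r1: IF@1 ID@2 stall=0 (-) EX@3 MEM@4 WB@5
I1 sub r4 <- r3,r3: IF@2 ID@3 stall=0 (-) EX@4 MEM@5 WB@6
I2 ld r5 <- r5: IF@3 ID@4 stall=1 (RAW on I0.r5 (WB@5)) EX@6 MEM@7 WB@8
I3 mul r2 <- r1,r5: IF@4 ID@6 stall=2 (RAW on I2.r5 (WB@8)) EX@9 MEM@10 WB@11
I4 mul r2 <- r4,r2: IF@6 ID@9 stall=2 (RAW on I3.r2 (WB@11)) EX@12 MEM@13 WB@14
I5 ld r3 <- r1: IF@9 ID@12 stall=0 (-) EX@13 MEM@14 WB@15
I6 mul r3 <- r5,r2: IF@12 ID@13 stall=1 (RAW on I4.r2 (WB@14)) EX@15 MEM@16 WB@17

Answer: 17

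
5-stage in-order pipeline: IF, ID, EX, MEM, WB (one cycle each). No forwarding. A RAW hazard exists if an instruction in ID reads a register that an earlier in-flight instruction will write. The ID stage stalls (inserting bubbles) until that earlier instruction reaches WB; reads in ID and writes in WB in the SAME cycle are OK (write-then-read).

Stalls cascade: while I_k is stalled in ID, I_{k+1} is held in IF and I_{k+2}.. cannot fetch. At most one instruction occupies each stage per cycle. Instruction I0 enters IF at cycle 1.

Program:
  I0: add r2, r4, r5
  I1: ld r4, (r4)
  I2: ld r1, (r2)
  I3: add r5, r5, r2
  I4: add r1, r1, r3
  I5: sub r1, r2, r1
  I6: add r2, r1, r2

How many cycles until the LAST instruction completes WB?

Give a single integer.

Answer: 17

Derivation:
I0 add r2 <- r4,r5: IF@1 ID@2 stall=0 (-) EX@3 MEM@4 WB@5
I1 ld r4 <- r4: IF@2 ID@3 stall=0 (-) EX@4 MEM@5 WB@6
I2 ld r1 <- r2: IF@3 ID@4 stall=1 (RAW on I0.r2 (WB@5)) EX@6 MEM@7 WB@8
I3 add r5 <- r5,r2: IF@4 ID@6 stall=0 (-) EX@7 MEM@8 WB@9
I4 add r1 <- r1,r3: IF@6 ID@7 stall=1 (RAW on I2.r1 (WB@8)) EX@9 MEM@10 WB@11
I5 sub r1 <- r2,r1: IF@7 ID@9 stall=2 (RAW on I4.r1 (WB@11)) EX@12 MEM@13 WB@14
I6 add r2 <- r1,r2: IF@9 ID@12 stall=2 (RAW on I5.r1 (WB@14)) EX@15 MEM@16 WB@17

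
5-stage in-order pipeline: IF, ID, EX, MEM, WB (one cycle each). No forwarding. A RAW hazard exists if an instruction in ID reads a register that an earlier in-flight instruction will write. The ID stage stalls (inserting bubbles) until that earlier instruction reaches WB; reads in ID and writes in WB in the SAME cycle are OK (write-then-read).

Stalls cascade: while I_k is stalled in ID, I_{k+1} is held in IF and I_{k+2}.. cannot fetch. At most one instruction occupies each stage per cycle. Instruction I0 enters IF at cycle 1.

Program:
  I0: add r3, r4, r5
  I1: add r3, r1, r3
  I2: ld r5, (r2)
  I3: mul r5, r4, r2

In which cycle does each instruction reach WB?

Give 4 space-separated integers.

Answer: 5 8 9 10

Derivation:
I0 add r3 <- r4,r5: IF@1 ID@2 stall=0 (-) EX@3 MEM@4 WB@5
I1 add r3 <- r1,r3: IF@2 ID@3 stall=2 (RAW on I0.r3 (WB@5)) EX@6 MEM@7 WB@8
I2 ld r5 <- r2: IF@3 ID@6 stall=0 (-) EX@7 MEM@8 WB@9
I3 mul r5 <- r4,r2: IF@6 ID@7 stall=0 (-) EX@8 MEM@9 WB@10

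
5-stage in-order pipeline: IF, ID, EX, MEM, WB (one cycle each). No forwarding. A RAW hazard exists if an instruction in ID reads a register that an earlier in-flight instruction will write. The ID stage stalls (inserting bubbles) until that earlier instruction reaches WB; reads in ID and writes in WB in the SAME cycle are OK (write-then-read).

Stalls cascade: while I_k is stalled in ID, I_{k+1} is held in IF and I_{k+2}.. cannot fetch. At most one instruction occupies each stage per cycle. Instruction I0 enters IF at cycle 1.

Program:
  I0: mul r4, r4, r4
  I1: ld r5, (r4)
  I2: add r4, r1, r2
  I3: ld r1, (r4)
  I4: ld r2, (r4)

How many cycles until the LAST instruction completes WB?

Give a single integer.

I0 mul r4 <- r4,r4: IF@1 ID@2 stall=0 (-) EX@3 MEM@4 WB@5
I1 ld r5 <- r4: IF@2 ID@3 stall=2 (RAW on I0.r4 (WB@5)) EX@6 MEM@7 WB@8
I2 add r4 <- r1,r2: IF@3 ID@6 stall=0 (-) EX@7 MEM@8 WB@9
I3 ld r1 <- r4: IF@6 ID@7 stall=2 (RAW on I2.r4 (WB@9)) EX@10 MEM@11 WB@12
I4 ld r2 <- r4: IF@7 ID@10 stall=0 (-) EX@11 MEM@12 WB@13

Answer: 13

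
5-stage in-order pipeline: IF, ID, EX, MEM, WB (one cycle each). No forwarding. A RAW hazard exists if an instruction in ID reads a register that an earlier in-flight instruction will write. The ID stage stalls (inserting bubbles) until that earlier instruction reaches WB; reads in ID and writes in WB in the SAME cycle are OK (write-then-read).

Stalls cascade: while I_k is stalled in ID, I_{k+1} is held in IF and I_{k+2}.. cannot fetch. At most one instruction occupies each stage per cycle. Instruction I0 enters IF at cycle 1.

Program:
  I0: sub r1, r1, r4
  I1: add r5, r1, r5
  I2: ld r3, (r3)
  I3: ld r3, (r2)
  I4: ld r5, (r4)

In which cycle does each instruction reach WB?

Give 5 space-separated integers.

I0 sub r1 <- r1,r4: IF@1 ID@2 stall=0 (-) EX@3 MEM@4 WB@5
I1 add r5 <- r1,r5: IF@2 ID@3 stall=2 (RAW on I0.r1 (WB@5)) EX@6 MEM@7 WB@8
I2 ld r3 <- r3: IF@3 ID@6 stall=0 (-) EX@7 MEM@8 WB@9
I3 ld r3 <- r2: IF@6 ID@7 stall=0 (-) EX@8 MEM@9 WB@10
I4 ld r5 <- r4: IF@7 ID@8 stall=0 (-) EX@9 MEM@10 WB@11

Answer: 5 8 9 10 11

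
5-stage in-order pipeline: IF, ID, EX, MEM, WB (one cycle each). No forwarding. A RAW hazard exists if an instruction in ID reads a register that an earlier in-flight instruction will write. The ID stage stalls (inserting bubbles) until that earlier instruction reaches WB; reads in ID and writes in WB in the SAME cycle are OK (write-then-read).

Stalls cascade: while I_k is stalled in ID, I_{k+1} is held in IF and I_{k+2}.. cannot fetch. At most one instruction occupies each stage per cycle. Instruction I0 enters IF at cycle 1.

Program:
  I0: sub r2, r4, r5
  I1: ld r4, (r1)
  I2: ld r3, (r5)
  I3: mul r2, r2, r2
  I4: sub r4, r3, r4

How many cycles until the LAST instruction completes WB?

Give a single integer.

Answer: 10

Derivation:
I0 sub r2 <- r4,r5: IF@1 ID@2 stall=0 (-) EX@3 MEM@4 WB@5
I1 ld r4 <- r1: IF@2 ID@3 stall=0 (-) EX@4 MEM@5 WB@6
I2 ld r3 <- r5: IF@3 ID@4 stall=0 (-) EX@5 MEM@6 WB@7
I3 mul r2 <- r2,r2: IF@4 ID@5 stall=0 (-) EX@6 MEM@7 WB@8
I4 sub r4 <- r3,r4: IF@5 ID@6 stall=1 (RAW on I2.r3 (WB@7)) EX@8 MEM@9 WB@10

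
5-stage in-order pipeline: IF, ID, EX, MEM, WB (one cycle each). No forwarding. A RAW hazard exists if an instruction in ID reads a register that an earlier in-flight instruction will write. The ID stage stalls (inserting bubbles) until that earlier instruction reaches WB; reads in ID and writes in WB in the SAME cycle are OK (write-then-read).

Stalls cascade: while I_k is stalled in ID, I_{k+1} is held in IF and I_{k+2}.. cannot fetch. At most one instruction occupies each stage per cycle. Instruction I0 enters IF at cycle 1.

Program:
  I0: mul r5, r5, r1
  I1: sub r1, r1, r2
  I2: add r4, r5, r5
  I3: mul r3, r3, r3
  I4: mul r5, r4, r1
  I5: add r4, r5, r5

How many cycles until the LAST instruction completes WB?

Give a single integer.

Answer: 14

Derivation:
I0 mul r5 <- r5,r1: IF@1 ID@2 stall=0 (-) EX@3 MEM@4 WB@5
I1 sub r1 <- r1,r2: IF@2 ID@3 stall=0 (-) EX@4 MEM@5 WB@6
I2 add r4 <- r5,r5: IF@3 ID@4 stall=1 (RAW on I0.r5 (WB@5)) EX@6 MEM@7 WB@8
I3 mul r3 <- r3,r3: IF@4 ID@6 stall=0 (-) EX@7 MEM@8 WB@9
I4 mul r5 <- r4,r1: IF@6 ID@7 stall=1 (RAW on I2.r4 (WB@8)) EX@9 MEM@10 WB@11
I5 add r4 <- r5,r5: IF@7 ID@9 stall=2 (RAW on I4.r5 (WB@11)) EX@12 MEM@13 WB@14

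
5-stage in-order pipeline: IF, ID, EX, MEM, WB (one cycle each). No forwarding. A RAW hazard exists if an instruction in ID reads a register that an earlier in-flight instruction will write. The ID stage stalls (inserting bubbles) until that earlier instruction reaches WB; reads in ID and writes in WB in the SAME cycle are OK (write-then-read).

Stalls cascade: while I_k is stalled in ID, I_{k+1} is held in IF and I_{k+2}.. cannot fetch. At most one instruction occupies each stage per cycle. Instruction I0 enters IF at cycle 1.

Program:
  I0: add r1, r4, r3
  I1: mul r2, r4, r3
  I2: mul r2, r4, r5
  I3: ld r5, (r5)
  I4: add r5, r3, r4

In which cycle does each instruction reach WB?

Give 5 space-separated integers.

Answer: 5 6 7 8 9

Derivation:
I0 add r1 <- r4,r3: IF@1 ID@2 stall=0 (-) EX@3 MEM@4 WB@5
I1 mul r2 <- r4,r3: IF@2 ID@3 stall=0 (-) EX@4 MEM@5 WB@6
I2 mul r2 <- r4,r5: IF@3 ID@4 stall=0 (-) EX@5 MEM@6 WB@7
I3 ld r5 <- r5: IF@4 ID@5 stall=0 (-) EX@6 MEM@7 WB@8
I4 add r5 <- r3,r4: IF@5 ID@6 stall=0 (-) EX@7 MEM@8 WB@9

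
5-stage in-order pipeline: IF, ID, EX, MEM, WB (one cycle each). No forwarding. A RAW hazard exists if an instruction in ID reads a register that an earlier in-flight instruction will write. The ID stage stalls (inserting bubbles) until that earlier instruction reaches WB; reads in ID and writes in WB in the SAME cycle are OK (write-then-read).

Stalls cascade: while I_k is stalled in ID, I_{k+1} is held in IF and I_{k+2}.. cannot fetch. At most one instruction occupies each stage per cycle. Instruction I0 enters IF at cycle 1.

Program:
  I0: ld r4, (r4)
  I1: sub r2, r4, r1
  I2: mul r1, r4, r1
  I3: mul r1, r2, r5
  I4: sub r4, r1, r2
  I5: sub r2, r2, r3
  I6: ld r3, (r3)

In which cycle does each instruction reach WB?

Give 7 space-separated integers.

I0 ld r4 <- r4: IF@1 ID@2 stall=0 (-) EX@3 MEM@4 WB@5
I1 sub r2 <- r4,r1: IF@2 ID@3 stall=2 (RAW on I0.r4 (WB@5)) EX@6 MEM@7 WB@8
I2 mul r1 <- r4,r1: IF@3 ID@6 stall=0 (-) EX@7 MEM@8 WB@9
I3 mul r1 <- r2,r5: IF@6 ID@7 stall=1 (RAW on I1.r2 (WB@8)) EX@9 MEM@10 WB@11
I4 sub r4 <- r1,r2: IF@7 ID@9 stall=2 (RAW on I3.r1 (WB@11)) EX@12 MEM@13 WB@14
I5 sub r2 <- r2,r3: IF@9 ID@12 stall=0 (-) EX@13 MEM@14 WB@15
I6 ld r3 <- r3: IF@12 ID@13 stall=0 (-) EX@14 MEM@15 WB@16

Answer: 5 8 9 11 14 15 16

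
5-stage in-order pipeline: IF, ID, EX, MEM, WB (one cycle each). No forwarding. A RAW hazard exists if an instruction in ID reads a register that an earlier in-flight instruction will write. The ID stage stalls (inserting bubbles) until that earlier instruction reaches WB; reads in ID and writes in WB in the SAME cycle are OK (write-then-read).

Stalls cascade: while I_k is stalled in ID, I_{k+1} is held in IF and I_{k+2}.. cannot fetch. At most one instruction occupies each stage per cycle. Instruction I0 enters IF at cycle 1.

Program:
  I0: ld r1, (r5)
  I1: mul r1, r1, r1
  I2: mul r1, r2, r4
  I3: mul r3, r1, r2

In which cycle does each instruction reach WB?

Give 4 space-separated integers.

I0 ld r1 <- r5: IF@1 ID@2 stall=0 (-) EX@3 MEM@4 WB@5
I1 mul r1 <- r1,r1: IF@2 ID@3 stall=2 (RAW on I0.r1 (WB@5)) EX@6 MEM@7 WB@8
I2 mul r1 <- r2,r4: IF@3 ID@6 stall=0 (-) EX@7 MEM@8 WB@9
I3 mul r3 <- r1,r2: IF@6 ID@7 stall=2 (RAW on I2.r1 (WB@9)) EX@10 MEM@11 WB@12

Answer: 5 8 9 12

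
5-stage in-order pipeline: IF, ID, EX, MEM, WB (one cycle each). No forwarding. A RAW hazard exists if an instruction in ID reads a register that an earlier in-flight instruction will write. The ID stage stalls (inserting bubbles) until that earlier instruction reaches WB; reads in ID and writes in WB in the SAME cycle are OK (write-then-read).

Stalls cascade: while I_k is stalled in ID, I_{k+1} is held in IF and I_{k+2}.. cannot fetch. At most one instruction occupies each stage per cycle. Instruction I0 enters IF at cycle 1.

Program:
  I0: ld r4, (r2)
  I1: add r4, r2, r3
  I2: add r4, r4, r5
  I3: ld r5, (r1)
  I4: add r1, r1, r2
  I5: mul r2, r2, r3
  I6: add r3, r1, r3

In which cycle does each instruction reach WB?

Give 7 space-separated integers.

I0 ld r4 <- r2: IF@1 ID@2 stall=0 (-) EX@3 MEM@4 WB@5
I1 add r4 <- r2,r3: IF@2 ID@3 stall=0 (-) EX@4 MEM@5 WB@6
I2 add r4 <- r4,r5: IF@3 ID@4 stall=2 (RAW on I1.r4 (WB@6)) EX@7 MEM@8 WB@9
I3 ld r5 <- r1: IF@4 ID@7 stall=0 (-) EX@8 MEM@9 WB@10
I4 add r1 <- r1,r2: IF@7 ID@8 stall=0 (-) EX@9 MEM@10 WB@11
I5 mul r2 <- r2,r3: IF@8 ID@9 stall=0 (-) EX@10 MEM@11 WB@12
I6 add r3 <- r1,r3: IF@9 ID@10 stall=1 (RAW on I4.r1 (WB@11)) EX@12 MEM@13 WB@14

Answer: 5 6 9 10 11 12 14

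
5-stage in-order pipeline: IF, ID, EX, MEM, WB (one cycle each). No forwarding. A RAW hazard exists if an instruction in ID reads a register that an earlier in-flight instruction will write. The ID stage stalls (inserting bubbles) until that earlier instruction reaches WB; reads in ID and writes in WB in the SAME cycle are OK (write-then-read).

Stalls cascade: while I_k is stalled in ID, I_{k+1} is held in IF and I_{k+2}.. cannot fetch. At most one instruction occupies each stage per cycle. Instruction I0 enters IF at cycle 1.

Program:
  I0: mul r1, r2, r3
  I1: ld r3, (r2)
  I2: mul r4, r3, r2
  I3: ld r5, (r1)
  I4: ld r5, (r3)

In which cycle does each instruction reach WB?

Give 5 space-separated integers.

I0 mul r1 <- r2,r3: IF@1 ID@2 stall=0 (-) EX@3 MEM@4 WB@5
I1 ld r3 <- r2: IF@2 ID@3 stall=0 (-) EX@4 MEM@5 WB@6
I2 mul r4 <- r3,r2: IF@3 ID@4 stall=2 (RAW on I1.r3 (WB@6)) EX@7 MEM@8 WB@9
I3 ld r5 <- r1: IF@4 ID@7 stall=0 (-) EX@8 MEM@9 WB@10
I4 ld r5 <- r3: IF@7 ID@8 stall=0 (-) EX@9 MEM@10 WB@11

Answer: 5 6 9 10 11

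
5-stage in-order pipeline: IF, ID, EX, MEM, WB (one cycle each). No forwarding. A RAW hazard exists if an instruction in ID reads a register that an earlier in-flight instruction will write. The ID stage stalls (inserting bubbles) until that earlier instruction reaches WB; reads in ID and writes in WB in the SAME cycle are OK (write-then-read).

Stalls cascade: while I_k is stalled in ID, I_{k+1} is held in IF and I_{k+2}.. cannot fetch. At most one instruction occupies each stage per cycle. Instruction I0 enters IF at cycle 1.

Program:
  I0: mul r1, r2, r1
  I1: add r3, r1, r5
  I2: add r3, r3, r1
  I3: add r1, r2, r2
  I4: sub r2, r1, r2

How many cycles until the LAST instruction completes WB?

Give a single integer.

I0 mul r1 <- r2,r1: IF@1 ID@2 stall=0 (-) EX@3 MEM@4 WB@5
I1 add r3 <- r1,r5: IF@2 ID@3 stall=2 (RAW on I0.r1 (WB@5)) EX@6 MEM@7 WB@8
I2 add r3 <- r3,r1: IF@3 ID@6 stall=2 (RAW on I1.r3 (WB@8)) EX@9 MEM@10 WB@11
I3 add r1 <- r2,r2: IF@6 ID@9 stall=0 (-) EX@10 MEM@11 WB@12
I4 sub r2 <- r1,r2: IF@9 ID@10 stall=2 (RAW on I3.r1 (WB@12)) EX@13 MEM@14 WB@15

Answer: 15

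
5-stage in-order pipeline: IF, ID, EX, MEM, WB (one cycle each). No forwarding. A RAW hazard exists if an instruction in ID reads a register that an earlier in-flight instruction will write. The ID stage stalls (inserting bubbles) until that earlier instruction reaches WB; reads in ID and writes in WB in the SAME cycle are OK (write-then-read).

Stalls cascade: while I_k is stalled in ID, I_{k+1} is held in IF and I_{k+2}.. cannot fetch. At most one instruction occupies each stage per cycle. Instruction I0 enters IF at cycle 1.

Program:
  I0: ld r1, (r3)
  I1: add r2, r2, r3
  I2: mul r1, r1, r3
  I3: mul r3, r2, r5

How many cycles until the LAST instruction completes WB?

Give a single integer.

I0 ld r1 <- r3: IF@1 ID@2 stall=0 (-) EX@3 MEM@4 WB@5
I1 add r2 <- r2,r3: IF@2 ID@3 stall=0 (-) EX@4 MEM@5 WB@6
I2 mul r1 <- r1,r3: IF@3 ID@4 stall=1 (RAW on I0.r1 (WB@5)) EX@6 MEM@7 WB@8
I3 mul r3 <- r2,r5: IF@4 ID@6 stall=0 (-) EX@7 MEM@8 WB@9

Answer: 9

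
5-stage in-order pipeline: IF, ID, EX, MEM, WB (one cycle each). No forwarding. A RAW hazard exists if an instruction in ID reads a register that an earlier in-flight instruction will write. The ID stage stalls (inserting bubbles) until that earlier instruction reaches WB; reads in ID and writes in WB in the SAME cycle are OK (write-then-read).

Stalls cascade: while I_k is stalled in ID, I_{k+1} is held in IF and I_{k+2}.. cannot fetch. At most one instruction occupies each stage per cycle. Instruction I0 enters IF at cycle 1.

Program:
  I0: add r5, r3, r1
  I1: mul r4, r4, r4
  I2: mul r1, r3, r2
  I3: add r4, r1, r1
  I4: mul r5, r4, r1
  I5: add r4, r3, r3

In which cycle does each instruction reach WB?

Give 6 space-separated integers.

Answer: 5 6 7 10 13 14

Derivation:
I0 add r5 <- r3,r1: IF@1 ID@2 stall=0 (-) EX@3 MEM@4 WB@5
I1 mul r4 <- r4,r4: IF@2 ID@3 stall=0 (-) EX@4 MEM@5 WB@6
I2 mul r1 <- r3,r2: IF@3 ID@4 stall=0 (-) EX@5 MEM@6 WB@7
I3 add r4 <- r1,r1: IF@4 ID@5 stall=2 (RAW on I2.r1 (WB@7)) EX@8 MEM@9 WB@10
I4 mul r5 <- r4,r1: IF@5 ID@8 stall=2 (RAW on I3.r4 (WB@10)) EX@11 MEM@12 WB@13
I5 add r4 <- r3,r3: IF@8 ID@11 stall=0 (-) EX@12 MEM@13 WB@14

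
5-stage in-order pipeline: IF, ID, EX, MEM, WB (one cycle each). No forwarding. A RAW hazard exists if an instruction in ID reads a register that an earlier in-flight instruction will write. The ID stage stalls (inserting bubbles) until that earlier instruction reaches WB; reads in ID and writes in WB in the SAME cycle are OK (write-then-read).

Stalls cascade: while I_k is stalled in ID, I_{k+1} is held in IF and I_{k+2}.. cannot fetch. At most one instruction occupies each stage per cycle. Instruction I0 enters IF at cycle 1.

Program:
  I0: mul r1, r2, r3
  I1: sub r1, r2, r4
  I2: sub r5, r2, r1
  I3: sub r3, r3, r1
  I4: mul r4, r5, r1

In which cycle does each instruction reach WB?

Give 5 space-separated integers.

I0 mul r1 <- r2,r3: IF@1 ID@2 stall=0 (-) EX@3 MEM@4 WB@5
I1 sub r1 <- r2,r4: IF@2 ID@3 stall=0 (-) EX@4 MEM@5 WB@6
I2 sub r5 <- r2,r1: IF@3 ID@4 stall=2 (RAW on I1.r1 (WB@6)) EX@7 MEM@8 WB@9
I3 sub r3 <- r3,r1: IF@4 ID@7 stall=0 (-) EX@8 MEM@9 WB@10
I4 mul r4 <- r5,r1: IF@7 ID@8 stall=1 (RAW on I2.r5 (WB@9)) EX@10 MEM@11 WB@12

Answer: 5 6 9 10 12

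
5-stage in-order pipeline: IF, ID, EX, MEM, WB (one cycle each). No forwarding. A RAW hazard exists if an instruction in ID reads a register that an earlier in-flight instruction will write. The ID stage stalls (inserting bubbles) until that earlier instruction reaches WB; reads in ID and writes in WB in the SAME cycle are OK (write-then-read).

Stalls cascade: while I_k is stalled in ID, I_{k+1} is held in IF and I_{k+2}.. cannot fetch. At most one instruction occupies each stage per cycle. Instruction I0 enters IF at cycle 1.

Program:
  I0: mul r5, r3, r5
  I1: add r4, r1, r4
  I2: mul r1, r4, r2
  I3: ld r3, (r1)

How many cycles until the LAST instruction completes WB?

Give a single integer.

I0 mul r5 <- r3,r5: IF@1 ID@2 stall=0 (-) EX@3 MEM@4 WB@5
I1 add r4 <- r1,r4: IF@2 ID@3 stall=0 (-) EX@4 MEM@5 WB@6
I2 mul r1 <- r4,r2: IF@3 ID@4 stall=2 (RAW on I1.r4 (WB@6)) EX@7 MEM@8 WB@9
I3 ld r3 <- r1: IF@4 ID@7 stall=2 (RAW on I2.r1 (WB@9)) EX@10 MEM@11 WB@12

Answer: 12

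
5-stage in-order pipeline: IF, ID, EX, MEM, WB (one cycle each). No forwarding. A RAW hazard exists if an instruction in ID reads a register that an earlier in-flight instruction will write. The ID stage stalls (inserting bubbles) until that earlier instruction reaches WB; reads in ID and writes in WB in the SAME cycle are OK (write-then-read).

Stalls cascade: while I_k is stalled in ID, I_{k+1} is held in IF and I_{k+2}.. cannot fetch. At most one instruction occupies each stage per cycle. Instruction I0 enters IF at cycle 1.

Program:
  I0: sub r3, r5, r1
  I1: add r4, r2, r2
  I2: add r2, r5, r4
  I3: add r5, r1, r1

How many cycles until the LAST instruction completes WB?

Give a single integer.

I0 sub r3 <- r5,r1: IF@1 ID@2 stall=0 (-) EX@3 MEM@4 WB@5
I1 add r4 <- r2,r2: IF@2 ID@3 stall=0 (-) EX@4 MEM@5 WB@6
I2 add r2 <- r5,r4: IF@3 ID@4 stall=2 (RAW on I1.r4 (WB@6)) EX@7 MEM@8 WB@9
I3 add r5 <- r1,r1: IF@4 ID@7 stall=0 (-) EX@8 MEM@9 WB@10

Answer: 10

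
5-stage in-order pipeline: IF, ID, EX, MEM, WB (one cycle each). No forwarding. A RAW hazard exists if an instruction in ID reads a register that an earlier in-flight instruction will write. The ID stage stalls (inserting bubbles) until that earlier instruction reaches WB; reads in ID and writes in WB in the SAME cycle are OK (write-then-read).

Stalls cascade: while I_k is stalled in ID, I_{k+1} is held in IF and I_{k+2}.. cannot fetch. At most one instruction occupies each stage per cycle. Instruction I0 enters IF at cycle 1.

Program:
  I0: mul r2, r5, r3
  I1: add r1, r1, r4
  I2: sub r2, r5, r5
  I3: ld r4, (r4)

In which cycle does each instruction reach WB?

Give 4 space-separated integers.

I0 mul r2 <- r5,r3: IF@1 ID@2 stall=0 (-) EX@3 MEM@4 WB@5
I1 add r1 <- r1,r4: IF@2 ID@3 stall=0 (-) EX@4 MEM@5 WB@6
I2 sub r2 <- r5,r5: IF@3 ID@4 stall=0 (-) EX@5 MEM@6 WB@7
I3 ld r4 <- r4: IF@4 ID@5 stall=0 (-) EX@6 MEM@7 WB@8

Answer: 5 6 7 8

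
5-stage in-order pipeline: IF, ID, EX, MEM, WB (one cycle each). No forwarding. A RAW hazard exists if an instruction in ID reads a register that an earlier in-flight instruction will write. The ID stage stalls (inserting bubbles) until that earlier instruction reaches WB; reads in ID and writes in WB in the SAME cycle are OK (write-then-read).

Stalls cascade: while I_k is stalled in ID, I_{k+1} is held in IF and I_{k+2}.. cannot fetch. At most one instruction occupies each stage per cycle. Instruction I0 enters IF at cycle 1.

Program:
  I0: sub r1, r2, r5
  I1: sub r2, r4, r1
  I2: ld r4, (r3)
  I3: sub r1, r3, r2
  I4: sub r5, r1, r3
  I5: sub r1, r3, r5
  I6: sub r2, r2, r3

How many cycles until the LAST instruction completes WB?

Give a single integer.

Answer: 18

Derivation:
I0 sub r1 <- r2,r5: IF@1 ID@2 stall=0 (-) EX@3 MEM@4 WB@5
I1 sub r2 <- r4,r1: IF@2 ID@3 stall=2 (RAW on I0.r1 (WB@5)) EX@6 MEM@7 WB@8
I2 ld r4 <- r3: IF@3 ID@6 stall=0 (-) EX@7 MEM@8 WB@9
I3 sub r1 <- r3,r2: IF@6 ID@7 stall=1 (RAW on I1.r2 (WB@8)) EX@9 MEM@10 WB@11
I4 sub r5 <- r1,r3: IF@7 ID@9 stall=2 (RAW on I3.r1 (WB@11)) EX@12 MEM@13 WB@14
I5 sub r1 <- r3,r5: IF@9 ID@12 stall=2 (RAW on I4.r5 (WB@14)) EX@15 MEM@16 WB@17
I6 sub r2 <- r2,r3: IF@12 ID@15 stall=0 (-) EX@16 MEM@17 WB@18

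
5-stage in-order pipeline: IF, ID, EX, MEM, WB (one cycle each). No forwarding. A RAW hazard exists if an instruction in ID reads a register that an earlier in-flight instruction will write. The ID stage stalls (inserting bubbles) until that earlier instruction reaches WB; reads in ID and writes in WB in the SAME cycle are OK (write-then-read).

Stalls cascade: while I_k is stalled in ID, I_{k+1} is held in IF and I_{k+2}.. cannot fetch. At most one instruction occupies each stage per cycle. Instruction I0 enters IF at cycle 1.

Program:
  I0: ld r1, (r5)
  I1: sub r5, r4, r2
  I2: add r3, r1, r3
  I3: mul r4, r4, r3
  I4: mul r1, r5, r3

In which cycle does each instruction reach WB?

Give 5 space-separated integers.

I0 ld r1 <- r5: IF@1 ID@2 stall=0 (-) EX@3 MEM@4 WB@5
I1 sub r5 <- r4,r2: IF@2 ID@3 stall=0 (-) EX@4 MEM@5 WB@6
I2 add r3 <- r1,r3: IF@3 ID@4 stall=1 (RAW on I0.r1 (WB@5)) EX@6 MEM@7 WB@8
I3 mul r4 <- r4,r3: IF@4 ID@6 stall=2 (RAW on I2.r3 (WB@8)) EX@9 MEM@10 WB@11
I4 mul r1 <- r5,r3: IF@6 ID@9 stall=0 (-) EX@10 MEM@11 WB@12

Answer: 5 6 8 11 12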